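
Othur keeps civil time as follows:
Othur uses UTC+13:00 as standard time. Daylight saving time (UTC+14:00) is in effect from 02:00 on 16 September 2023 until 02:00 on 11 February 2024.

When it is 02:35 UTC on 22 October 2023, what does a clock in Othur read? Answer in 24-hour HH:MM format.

16:35

At the standard offset (UTC+13:00), 02:35 UTC + 13h = 15:35 Othur standard time.
The standard-time date in Othur, 22 October 2023, falls between 16 September 2023 and 11 February 2024, so daylight saving is in effect and Othur is at UTC+14:00.
02:35 UTC + 14h = 16:35 local.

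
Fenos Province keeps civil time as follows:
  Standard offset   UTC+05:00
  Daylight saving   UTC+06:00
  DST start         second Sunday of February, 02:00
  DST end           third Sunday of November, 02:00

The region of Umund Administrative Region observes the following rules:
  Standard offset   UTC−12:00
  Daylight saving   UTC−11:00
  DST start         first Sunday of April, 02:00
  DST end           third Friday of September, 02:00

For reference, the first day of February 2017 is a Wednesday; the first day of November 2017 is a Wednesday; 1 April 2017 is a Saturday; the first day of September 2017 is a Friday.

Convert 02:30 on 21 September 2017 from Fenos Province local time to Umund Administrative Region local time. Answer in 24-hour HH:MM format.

08:30

1 February 2017 is a Wednesday, so the first Sunday is February 5 and the second is February 12.
1 November 2017 is a Wednesday, so the first Sunday is November 5 and the third is November 19.
21 September 2017 lies within the daylight-saving period (12 February – 19 November), so Fenos Province is on daylight time, UTC+06:00.
02:30 Fenos Province − 6h = 20:30 UTC (rolling into the previous day, 20 September 2017).
1 April 2017 is a Saturday, so the first Sunday is April 2.
1 September 2017 is a Friday, so the first Friday is September 1 and the third is September 15.
At the standard offset (UTC−12:00), 20:30 UTC − 12h = 08:30 Umund Administrative Region standard time.
Daylight saving runs 2 April – 15 September; the standard-time date in Umund Administrative Region, 20 September 2017, is outside that window, so Umund Administrative Region is on standard time at UTC−12:00.
20:30 UTC − 12h = 08:30 Umund Administrative Region.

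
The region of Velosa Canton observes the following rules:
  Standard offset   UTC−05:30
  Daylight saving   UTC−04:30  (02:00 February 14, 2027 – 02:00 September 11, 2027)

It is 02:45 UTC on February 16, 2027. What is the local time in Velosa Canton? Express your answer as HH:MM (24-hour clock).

At the standard offset (UTC−05:30), 02:45 UTC − 5h30m = 21:15 Velosa Canton standard time (rolling into the previous day, 15 February 2027).
The standard-time date in Velosa Canton, February 15, 2027, lies within the daylight-saving period (14 February – 11 September), so Velosa Canton is on daylight time, UTC−04:30.
02:45 UTC − 4h30m = 22:15 local (rolling into the previous day, 15 February 2027).

22:15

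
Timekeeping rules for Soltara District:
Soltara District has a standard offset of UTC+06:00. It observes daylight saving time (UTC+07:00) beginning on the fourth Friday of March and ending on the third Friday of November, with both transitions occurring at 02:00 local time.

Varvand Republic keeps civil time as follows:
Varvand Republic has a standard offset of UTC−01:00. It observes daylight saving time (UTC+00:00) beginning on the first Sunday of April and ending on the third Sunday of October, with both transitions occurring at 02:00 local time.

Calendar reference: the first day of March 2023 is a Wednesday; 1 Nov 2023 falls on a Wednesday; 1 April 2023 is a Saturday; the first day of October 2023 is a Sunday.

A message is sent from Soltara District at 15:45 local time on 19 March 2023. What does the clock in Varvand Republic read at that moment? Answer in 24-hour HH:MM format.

1 March 2023 is a Wednesday, so the first Friday is March 3 and the fourth is March 24.
1 November 2023 is a Wednesday, so the first Friday is November 3 and the third is November 17.
19 March 2023 is outside the daylight-saving period (24 March – 17 November), so Soltara District is on standard time, UTC+06:00.
15:45 Soltara District − 6h = 09:45 UTC.
1 April 2023 is a Saturday, so the first Sunday is April 2.
1 October 2023 is a Sunday, so the first Sunday is October 1 and the third is October 15.
At the standard offset (UTC−01:00), 09:45 UTC − 1h = 08:45 Varvand Republic standard time.
The standard-time date in Varvand Republic, 19 March 2023, is outside the daylight-saving period (2 April – 15 October), so Varvand Republic is on standard time, UTC−01:00.
09:45 UTC − 1h = 08:45 Varvand Republic.

08:45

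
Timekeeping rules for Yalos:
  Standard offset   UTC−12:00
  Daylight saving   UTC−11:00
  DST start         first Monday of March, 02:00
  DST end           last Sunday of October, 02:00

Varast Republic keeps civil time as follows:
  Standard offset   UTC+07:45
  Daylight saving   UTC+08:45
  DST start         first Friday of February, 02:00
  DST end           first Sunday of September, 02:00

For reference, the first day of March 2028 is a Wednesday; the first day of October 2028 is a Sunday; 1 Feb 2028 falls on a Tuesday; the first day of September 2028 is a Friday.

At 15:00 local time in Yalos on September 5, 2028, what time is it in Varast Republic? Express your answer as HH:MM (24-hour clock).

09:45

1 March 2028 is a Wednesday, so the first Monday is March 6.
1 October 2028 is a Sunday, so Sundays fall on 1, 8, 15, 22, 29; the last is October 29.
Daylight saving runs 6 March – 29 October; September 5, 2028 is inside that window, so Yalos is at UTC−11:00.
15:00 Yalos + 11h = 02:00 UTC (rolling into the next day, 6 September 2028).
1 February 2028 is a Tuesday, so the first Friday is February 4.
1 September 2028 is a Friday, so the first Sunday is September 3.
At the standard offset (UTC+07:45), 02:00 UTC + 7h45m = 09:45 Varast Republic standard time.
Daylight saving runs 4 February – 3 September; the standard-time date in Varast Republic, September 6, 2028, is outside that window, so Varast Republic is on standard time at UTC+07:45.
02:00 UTC + 7h45m = 09:45 Varast Republic.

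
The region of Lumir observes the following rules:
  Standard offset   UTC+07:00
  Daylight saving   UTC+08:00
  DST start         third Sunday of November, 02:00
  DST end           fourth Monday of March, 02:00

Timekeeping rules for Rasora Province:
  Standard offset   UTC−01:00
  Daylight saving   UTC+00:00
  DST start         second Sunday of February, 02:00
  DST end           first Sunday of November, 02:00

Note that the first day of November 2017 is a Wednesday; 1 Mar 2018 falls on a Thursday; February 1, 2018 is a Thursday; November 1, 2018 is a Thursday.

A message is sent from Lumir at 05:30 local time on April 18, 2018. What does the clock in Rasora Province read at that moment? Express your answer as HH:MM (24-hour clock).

22:30

1 November 2017 is a Wednesday, so the first Sunday is November 5 and the third is November 19.
1 March 2018 is a Thursday, so the first Monday is March 5 and the fourth is March 26.
Daylight saving runs 19 November 2017 – 26 March 2018; April 18, 2018 is outside that window, so Lumir is on standard time at UTC+07:00.
05:30 Lumir − 7h = 22:30 UTC (rolling into the previous day, 17 April 2018).
1 February 2018 is a Thursday, so the first Sunday is February 4 and the second is February 11.
1 November 2018 is a Thursday, so the first Sunday is November 4.
At the standard offset (UTC−01:00), 22:30 UTC − 1h = 21:30 Rasora Province standard time.
Daylight saving runs 11 February – 4 November; the standard-time date in Rasora Province, April 17, 2018, is inside that window, so Rasora Province is at UTC+00:00.
22:30 UTC + 0h = 22:30 Rasora Province.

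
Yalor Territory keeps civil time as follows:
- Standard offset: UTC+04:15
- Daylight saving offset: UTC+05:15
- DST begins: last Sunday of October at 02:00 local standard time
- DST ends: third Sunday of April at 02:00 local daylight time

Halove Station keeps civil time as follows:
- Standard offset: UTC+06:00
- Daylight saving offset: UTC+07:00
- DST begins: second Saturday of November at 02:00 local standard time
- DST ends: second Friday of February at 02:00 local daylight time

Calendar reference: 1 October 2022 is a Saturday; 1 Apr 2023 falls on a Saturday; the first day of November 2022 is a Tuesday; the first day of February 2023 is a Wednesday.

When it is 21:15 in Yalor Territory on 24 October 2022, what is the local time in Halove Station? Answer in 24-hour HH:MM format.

23:00

1 October 2022 is a Saturday, so Sundays fall on 2, 9, 16, 23, 30; the last is October 30.
1 April 2023 is a Saturday, so the first Sunday is April 2 and the third is April 16.
Daylight saving runs 30 October 2022 – 16 April 2023; 24 October 2022 is outside that window, so Yalor Territory is on standard time at UTC+04:15.
21:15 Yalor Territory − 4h15m = 17:00 UTC.
1 November 2022 is a Tuesday, so the first Saturday is November 5 and the second is November 12.
1 February 2023 is a Wednesday, so the first Friday is February 3 and the second is February 10.
At the standard offset (UTC+06:00), 17:00 UTC + 6h = 23:00 Halove Station standard time.
The standard-time date in Halove Station, 24 October 2022, is outside the daylight-saving period (12 November 2022 – 10 February 2023), so Halove Station is on standard time, UTC+06:00.
17:00 UTC + 6h = 23:00 Halove Station.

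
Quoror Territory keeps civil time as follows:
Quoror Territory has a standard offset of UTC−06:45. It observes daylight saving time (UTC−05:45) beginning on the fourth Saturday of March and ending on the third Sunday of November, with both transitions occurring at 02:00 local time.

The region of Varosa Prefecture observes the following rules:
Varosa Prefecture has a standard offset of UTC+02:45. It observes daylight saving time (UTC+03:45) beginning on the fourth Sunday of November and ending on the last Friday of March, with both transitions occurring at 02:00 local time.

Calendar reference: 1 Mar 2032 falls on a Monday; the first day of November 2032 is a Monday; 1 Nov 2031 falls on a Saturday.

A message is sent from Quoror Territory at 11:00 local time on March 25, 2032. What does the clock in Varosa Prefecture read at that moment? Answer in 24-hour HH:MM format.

1 March 2032 is a Monday, so the first Saturday is March 6 and the fourth is March 27.
1 November 2032 is a Monday, so the first Sunday is November 7 and the third is November 21.
March 25, 2032 does not fall between 27 March and 21 November, so daylight saving is not in effect and Quoror Territory is at UTC−06:45.
11:00 Quoror Territory + 6h45m = 17:45 UTC.
1 November 2031 is a Saturday, so the first Sunday is November 2 and the fourth is November 23.
1 March 2032 is a Monday, so Fridays fall on 5, 12, 19, 26; the last is March 26.
At the standard offset (UTC+02:45), 17:45 UTC + 2h45m = 20:30 Varosa Prefecture standard time.
Daylight saving runs 23 November 2031 – 26 March 2032; the standard-time date in Varosa Prefecture, March 25, 2032, is inside that window, so Varosa Prefecture is at UTC+03:45.
17:45 UTC + 3h45m = 21:30 Varosa Prefecture.

21:30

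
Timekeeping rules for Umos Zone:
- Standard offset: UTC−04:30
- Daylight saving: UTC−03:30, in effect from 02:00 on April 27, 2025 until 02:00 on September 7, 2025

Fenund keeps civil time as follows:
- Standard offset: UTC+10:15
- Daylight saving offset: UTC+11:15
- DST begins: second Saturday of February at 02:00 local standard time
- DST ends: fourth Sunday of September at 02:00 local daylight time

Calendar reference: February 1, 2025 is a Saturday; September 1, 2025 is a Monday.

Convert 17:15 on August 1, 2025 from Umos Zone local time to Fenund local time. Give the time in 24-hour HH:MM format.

08:00

Daylight saving runs 27 April – 7 September; August 1, 2025 is inside that window, so Umos Zone is at UTC−03:30.
17:15 Umos Zone + 3h30m = 20:45 UTC.
1 February 2025 is a Saturday, so the first Saturday is February 1 and the second is February 8.
1 September 2025 is a Monday, so the first Sunday is September 7 and the fourth is September 28.
At the standard offset (UTC+10:15), 20:45 UTC + 10h15m = 07:00 Fenund standard time (rolling into the next day, 2 August 2025).
The standard-time date in Fenund, August 2, 2025, lies within the daylight-saving period (8 February – 28 September), so Fenund is on daylight time, UTC+11:15.
20:45 UTC + 11h15m = 08:00 Fenund (rolling into the next day, 2 August 2025).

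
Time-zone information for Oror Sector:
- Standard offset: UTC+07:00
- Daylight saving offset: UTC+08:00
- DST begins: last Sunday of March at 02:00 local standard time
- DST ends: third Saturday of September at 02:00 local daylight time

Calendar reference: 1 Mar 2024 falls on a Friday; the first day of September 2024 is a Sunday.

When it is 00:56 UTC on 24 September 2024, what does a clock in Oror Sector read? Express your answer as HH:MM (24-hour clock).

07:56

1 March 2024 is a Friday, so Sundays fall on 3, 10, 17, 24, 31; the last is March 31.
1 September 2024 is a Sunday, so the first Saturday is September 7 and the third is September 21.
At the standard offset (UTC+07:00), 00:56 UTC + 7h = 07:56 Oror Sector standard time.
The standard-time date in Oror Sector, 24 September 2024, does not fall between 31 March and 21 September, so daylight saving is not in effect and Oror Sector is at UTC+07:00.
00:56 UTC + 7h = 07:56 local.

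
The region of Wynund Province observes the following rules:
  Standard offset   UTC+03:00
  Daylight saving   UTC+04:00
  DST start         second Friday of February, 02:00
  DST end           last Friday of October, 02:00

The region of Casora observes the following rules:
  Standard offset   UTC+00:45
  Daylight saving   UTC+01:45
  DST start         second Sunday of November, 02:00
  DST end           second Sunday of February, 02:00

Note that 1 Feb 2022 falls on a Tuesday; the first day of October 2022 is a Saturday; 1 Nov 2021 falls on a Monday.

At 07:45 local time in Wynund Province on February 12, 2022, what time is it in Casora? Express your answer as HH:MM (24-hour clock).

1 February 2022 is a Tuesday, so the first Friday is February 4 and the second is February 11.
1 October 2022 is a Saturday, so Fridays fall on 7, 14, 21, 28; the last is October 28.
February 12, 2022 lies within the daylight-saving period (11 February – 28 October), so Wynund Province is on daylight time, UTC+04:00.
07:45 Wynund Province − 4h = 03:45 UTC.
1 November 2021 is a Monday, so the first Sunday is November 7 and the second is November 14.
1 February 2022 is a Tuesday, so the first Sunday is February 6 and the second is February 13.
At the standard offset (UTC+00:45), 03:45 UTC + 0h45m = 04:30 Casora standard time.
Daylight saving runs 14 November 2021 – 13 February 2022; the standard-time date in Casora, February 12, 2022, is inside that window, so Casora is at UTC+01:45.
03:45 UTC + 1h45m = 05:30 Casora.

05:30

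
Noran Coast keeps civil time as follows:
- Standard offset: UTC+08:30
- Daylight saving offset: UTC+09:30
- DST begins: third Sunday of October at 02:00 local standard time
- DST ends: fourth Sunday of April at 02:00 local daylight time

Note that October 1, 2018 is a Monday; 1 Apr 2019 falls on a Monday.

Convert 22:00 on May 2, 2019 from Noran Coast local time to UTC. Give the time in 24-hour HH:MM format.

13:30

1 October 2018 is a Monday, so the first Sunday is October 7 and the third is October 21.
1 April 2019 is a Monday, so the first Sunday is April 7 and the fourth is April 28.
Daylight saving runs 21 October 2018 – 28 April 2019; May 2, 2019 is outside that window, so Noran Coast is on standard time at UTC+08:30.
22:00 local − 8h30m = 13:30 UTC.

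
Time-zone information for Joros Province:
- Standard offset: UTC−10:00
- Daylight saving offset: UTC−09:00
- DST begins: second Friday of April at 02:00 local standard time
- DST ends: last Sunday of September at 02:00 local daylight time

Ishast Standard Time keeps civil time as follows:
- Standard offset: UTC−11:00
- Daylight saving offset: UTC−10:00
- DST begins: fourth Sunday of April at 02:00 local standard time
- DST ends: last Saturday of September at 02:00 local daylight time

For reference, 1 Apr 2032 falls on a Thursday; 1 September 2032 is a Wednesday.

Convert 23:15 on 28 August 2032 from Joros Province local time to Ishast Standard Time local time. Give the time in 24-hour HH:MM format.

22:15

1 April 2032 is a Thursday, so the first Friday is April 2 and the second is April 9.
1 September 2032 is a Wednesday, so Sundays fall on 5, 12, 19, 26; the last is September 26.
Daylight saving runs 9 April – 26 September; 28 August 2032 is inside that window, so Joros Province is at UTC−09:00.
23:15 Joros Province + 9h = 08:15 UTC (rolling into the next day, 29 August 2032).
1 April 2032 is a Thursday, so the first Sunday is April 4 and the fourth is April 25.
1 September 2032 is a Wednesday, so Saturdays fall on 4, 11, 18, 25; the last is September 25.
At the standard offset (UTC−11:00), 08:15 UTC − 11h = 21:15 Ishast Standard Time standard time (rolling into the previous day, 28 August 2032).
The standard-time date in Ishast Standard Time, 28 August 2032, falls between 25 April and 25 September, so daylight saving is in effect and Ishast Standard Time is at UTC−10:00.
08:15 UTC − 10h = 22:15 Ishast Standard Time (rolling into the previous day, 28 August 2032).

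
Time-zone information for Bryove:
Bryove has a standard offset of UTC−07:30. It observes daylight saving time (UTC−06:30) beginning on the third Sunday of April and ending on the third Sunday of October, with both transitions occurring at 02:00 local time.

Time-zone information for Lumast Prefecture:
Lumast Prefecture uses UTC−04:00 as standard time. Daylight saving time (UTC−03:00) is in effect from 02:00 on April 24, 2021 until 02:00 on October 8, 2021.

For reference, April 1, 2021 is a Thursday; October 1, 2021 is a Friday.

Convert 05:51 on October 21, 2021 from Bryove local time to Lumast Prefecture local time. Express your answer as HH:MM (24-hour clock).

09:21

1 April 2021 is a Thursday, so the first Sunday is April 4 and the third is April 18.
1 October 2021 is a Friday, so the first Sunday is October 3 and the third is October 17.
Daylight saving runs 18 April – 17 October; October 21, 2021 is outside that window, so Bryove is on standard time at UTC−07:30.
05:51 Bryove + 7h30m = 13:21 UTC.
At the standard offset (UTC−04:00), 13:21 UTC − 4h = 09:21 Lumast Prefecture standard time.
The standard-time date in Lumast Prefecture, October 21, 2021, does not fall between 24 April and 8 October, so daylight saving is not in effect and Lumast Prefecture is at UTC−04:00.
13:21 UTC − 4h = 09:21 Lumast Prefecture.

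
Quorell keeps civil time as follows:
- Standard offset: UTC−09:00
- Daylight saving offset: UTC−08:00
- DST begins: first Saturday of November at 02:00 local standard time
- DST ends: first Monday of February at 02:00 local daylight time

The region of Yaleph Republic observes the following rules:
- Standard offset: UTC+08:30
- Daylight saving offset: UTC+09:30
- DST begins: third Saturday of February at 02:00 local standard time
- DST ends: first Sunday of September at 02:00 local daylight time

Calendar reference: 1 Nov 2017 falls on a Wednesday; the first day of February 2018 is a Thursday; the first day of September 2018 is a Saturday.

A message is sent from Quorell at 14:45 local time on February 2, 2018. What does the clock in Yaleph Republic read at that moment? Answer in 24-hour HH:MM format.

1 November 2017 is a Wednesday, so the first Saturday is November 4.
1 February 2018 is a Thursday, so the first Monday is February 5.
February 2, 2018 falls between 4 November 2017 and 5 February 2018, so daylight saving is in effect and Quorell is at UTC−08:00.
14:45 Quorell + 8h = 22:45 UTC.
1 February 2018 is a Thursday, so the first Saturday is February 3 and the third is February 17.
1 September 2018 is a Saturday, so the first Sunday is September 2.
At the standard offset (UTC+08:30), 22:45 UTC + 8h30m = 07:15 Yaleph Republic standard time (rolling into the next day, 3 February 2018).
Daylight saving runs 17 February – 2 September; the standard-time date in Yaleph Republic, February 3, 2018, is outside that window, so Yaleph Republic is on standard time at UTC+08:30.
22:45 UTC + 8h30m = 07:15 Yaleph Republic (rolling into the next day, 3 February 2018).

07:15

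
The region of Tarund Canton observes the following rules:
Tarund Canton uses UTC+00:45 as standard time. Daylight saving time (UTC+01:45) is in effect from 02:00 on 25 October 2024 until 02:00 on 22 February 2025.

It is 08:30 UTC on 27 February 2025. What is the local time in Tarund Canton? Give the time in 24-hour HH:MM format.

09:15

At the standard offset (UTC+00:45), 08:30 UTC + 0h45m = 09:15 Tarund Canton standard time.
The standard-time date in Tarund Canton, 27 February 2025, is outside the daylight-saving period (25 October 2024 – 22 February 2025), so Tarund Canton is on standard time, UTC+00:45.
08:30 UTC + 0h45m = 09:15 local.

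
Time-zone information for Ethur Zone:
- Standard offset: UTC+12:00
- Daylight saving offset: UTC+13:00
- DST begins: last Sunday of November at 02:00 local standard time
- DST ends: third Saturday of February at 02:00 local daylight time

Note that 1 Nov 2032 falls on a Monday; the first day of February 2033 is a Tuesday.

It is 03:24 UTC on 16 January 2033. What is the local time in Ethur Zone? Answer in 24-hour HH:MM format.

16:24

1 November 2032 is a Monday, so Sundays fall on 7, 14, 21, 28; the last is November 28.
1 February 2033 is a Tuesday, so the first Saturday is February 5 and the third is February 19.
At the standard offset (UTC+12:00), 03:24 UTC + 12h = 15:24 Ethur Zone standard time.
Daylight saving runs 28 November 2032 – 19 February 2033; the standard-time date in Ethur Zone, 16 January 2033, is inside that window, so Ethur Zone is at UTC+13:00.
03:24 UTC + 13h = 16:24 local.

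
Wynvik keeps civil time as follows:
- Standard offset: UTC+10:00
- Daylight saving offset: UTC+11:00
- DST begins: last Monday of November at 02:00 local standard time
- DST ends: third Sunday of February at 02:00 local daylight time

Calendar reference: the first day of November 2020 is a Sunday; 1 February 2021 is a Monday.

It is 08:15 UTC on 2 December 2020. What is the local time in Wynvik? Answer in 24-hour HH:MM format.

1 November 2020 is a Sunday, so Mondays fall on 2, 9, 16, 23, 30; the last is November 30.
1 February 2021 is a Monday, so the first Sunday is February 7 and the third is February 21.
At the standard offset (UTC+10:00), 08:15 UTC + 10h = 18:15 Wynvik standard time.
Daylight saving runs 30 November 2020 – 21 February 2021; the standard-time date in Wynvik, 2 December 2020, is inside that window, so Wynvik is at UTC+11:00.
08:15 UTC + 11h = 19:15 local.

19:15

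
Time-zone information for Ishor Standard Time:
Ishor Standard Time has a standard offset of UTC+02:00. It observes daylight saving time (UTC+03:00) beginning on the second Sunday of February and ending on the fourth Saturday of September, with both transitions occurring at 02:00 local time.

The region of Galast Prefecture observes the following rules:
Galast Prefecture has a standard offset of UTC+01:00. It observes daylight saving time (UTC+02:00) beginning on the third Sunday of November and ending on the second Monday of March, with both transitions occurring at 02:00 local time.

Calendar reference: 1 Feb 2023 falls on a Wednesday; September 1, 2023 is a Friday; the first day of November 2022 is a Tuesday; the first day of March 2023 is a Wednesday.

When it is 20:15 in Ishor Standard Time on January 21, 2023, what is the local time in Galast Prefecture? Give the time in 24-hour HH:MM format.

1 February 2023 is a Wednesday, so the first Sunday is February 5 and the second is February 12.
1 September 2023 is a Friday, so the first Saturday is September 2 and the fourth is September 23.
January 21, 2023 is outside the daylight-saving period (12 February – 23 September), so Ishor Standard Time is on standard time, UTC+02:00.
20:15 Ishor Standard Time − 2h = 18:15 UTC.
1 November 2022 is a Tuesday, so the first Sunday is November 6 and the third is November 20.
1 March 2023 is a Wednesday, so the first Monday is March 6 and the second is March 13.
At the standard offset (UTC+01:00), 18:15 UTC + 1h = 19:15 Galast Prefecture standard time.
The standard-time date in Galast Prefecture, January 21, 2023, lies within the daylight-saving period (20 November 2022 – 13 March 2023), so Galast Prefecture is on daylight time, UTC+02:00.
18:15 UTC + 2h = 20:15 Galast Prefecture.

20:15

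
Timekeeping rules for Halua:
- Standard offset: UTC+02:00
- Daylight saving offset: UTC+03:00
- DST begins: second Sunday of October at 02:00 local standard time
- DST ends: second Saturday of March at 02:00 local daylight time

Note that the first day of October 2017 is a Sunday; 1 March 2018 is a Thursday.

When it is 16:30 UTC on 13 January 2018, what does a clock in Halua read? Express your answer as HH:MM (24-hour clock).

19:30

1 October 2017 is a Sunday, so the first Sunday is October 1 and the second is October 8.
1 March 2018 is a Thursday, so the first Saturday is March 3 and the second is March 10.
At the standard offset (UTC+02:00), 16:30 UTC + 2h = 18:30 Halua standard time.
The standard-time date in Halua, 13 January 2018, falls between 8 October 2017 and 10 March 2018, so daylight saving is in effect and Halua is at UTC+03:00.
16:30 UTC + 3h = 19:30 local.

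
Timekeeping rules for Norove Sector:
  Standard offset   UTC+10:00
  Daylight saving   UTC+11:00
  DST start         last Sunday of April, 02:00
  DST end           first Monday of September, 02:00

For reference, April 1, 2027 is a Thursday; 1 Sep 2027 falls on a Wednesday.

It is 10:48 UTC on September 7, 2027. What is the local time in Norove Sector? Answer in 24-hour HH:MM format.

1 April 2027 is a Thursday, so Sundays fall on 4, 11, 18, 25; the last is April 25.
1 September 2027 is a Wednesday, so the first Monday is September 6.
At the standard offset (UTC+10:00), 10:48 UTC + 10h = 20:48 Norove Sector standard time.
Daylight saving runs 25 April – 6 September; the standard-time date in Norove Sector, September 7, 2027, is outside that window, so Norove Sector is on standard time at UTC+10:00.
10:48 UTC + 10h = 20:48 local.

20:48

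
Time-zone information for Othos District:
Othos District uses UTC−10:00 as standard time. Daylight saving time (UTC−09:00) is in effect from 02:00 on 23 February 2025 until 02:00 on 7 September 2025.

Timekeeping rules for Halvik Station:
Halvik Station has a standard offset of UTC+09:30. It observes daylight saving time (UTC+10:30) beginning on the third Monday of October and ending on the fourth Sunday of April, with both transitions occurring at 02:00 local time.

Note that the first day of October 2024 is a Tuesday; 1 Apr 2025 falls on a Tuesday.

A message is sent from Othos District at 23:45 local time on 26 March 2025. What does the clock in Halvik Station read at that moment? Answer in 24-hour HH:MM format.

19:15

26 March 2025 falls between 23 February and 7 September, so daylight saving is in effect and Othos District is at UTC−09:00.
23:45 Othos District + 9h = 08:45 UTC (rolling into the next day, 27 March 2025).
1 October 2024 is a Tuesday, so the first Monday is October 7 and the third is October 21.
1 April 2025 is a Tuesday, so the first Sunday is April 6 and the fourth is April 27.
At the standard offset (UTC+09:30), 08:45 UTC + 9h30m = 18:15 Halvik Station standard time.
The standard-time date in Halvik Station, 27 March 2025, lies within the daylight-saving period (21 October 2024 – 27 April 2025), so Halvik Station is on daylight time, UTC+10:30.
08:45 UTC + 10h30m = 19:15 Halvik Station.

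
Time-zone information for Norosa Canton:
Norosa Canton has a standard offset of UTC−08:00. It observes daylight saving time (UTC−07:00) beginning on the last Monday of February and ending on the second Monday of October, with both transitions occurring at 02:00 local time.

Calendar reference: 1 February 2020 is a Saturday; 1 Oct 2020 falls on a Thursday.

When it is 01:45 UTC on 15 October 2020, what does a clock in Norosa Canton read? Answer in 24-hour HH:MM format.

17:45

1 February 2020 is a Saturday, so Mondays fall on 3, 10, 17, 24; the last is February 24.
1 October 2020 is a Thursday, so the first Monday is October 5 and the second is October 12.
At the standard offset (UTC−08:00), 01:45 UTC − 8h = 17:45 Norosa Canton standard time (rolling into the previous day, 14 October 2020).
Daylight saving runs 24 February – 12 October; the standard-time date in Norosa Canton, 14 October 2020, is outside that window, so Norosa Canton is on standard time at UTC−08:00.
01:45 UTC − 8h = 17:45 local (rolling into the previous day, 14 October 2020).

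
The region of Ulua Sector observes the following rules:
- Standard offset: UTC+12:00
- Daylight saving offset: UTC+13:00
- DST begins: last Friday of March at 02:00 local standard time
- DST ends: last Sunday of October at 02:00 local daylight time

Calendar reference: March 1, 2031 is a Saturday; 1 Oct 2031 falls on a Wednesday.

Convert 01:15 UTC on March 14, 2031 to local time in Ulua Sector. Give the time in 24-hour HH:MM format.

13:15

1 March 2031 is a Saturday, so Fridays fall on 7, 14, 21, 28; the last is March 28.
1 October 2031 is a Wednesday, so Sundays fall on 5, 12, 19, 26; the last is October 26.
At the standard offset (UTC+12:00), 01:15 UTC + 12h = 13:15 Ulua Sector standard time.
The standard-time date in Ulua Sector, March 14, 2031, does not fall between 28 March and 26 October, so daylight saving is not in effect and Ulua Sector is at UTC+12:00.
01:15 UTC + 12h = 13:15 local.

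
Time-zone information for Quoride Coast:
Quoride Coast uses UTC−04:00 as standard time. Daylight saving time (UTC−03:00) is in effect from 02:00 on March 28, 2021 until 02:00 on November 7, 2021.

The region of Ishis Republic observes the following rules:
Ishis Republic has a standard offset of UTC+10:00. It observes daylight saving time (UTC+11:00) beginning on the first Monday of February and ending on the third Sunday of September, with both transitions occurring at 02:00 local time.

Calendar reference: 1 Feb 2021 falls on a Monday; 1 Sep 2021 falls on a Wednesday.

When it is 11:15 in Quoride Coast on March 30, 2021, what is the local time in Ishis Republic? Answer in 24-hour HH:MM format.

Daylight saving runs 28 March – 7 November; March 30, 2021 is inside that window, so Quoride Coast is at UTC−03:00.
11:15 Quoride Coast + 3h = 14:15 UTC.
1 February 2021 is a Monday, so the first Monday is February 1.
1 September 2021 is a Wednesday, so the first Sunday is September 5 and the third is September 19.
At the standard offset (UTC+10:00), 14:15 UTC + 10h = 00:15 Ishis Republic standard time (rolling into the next day, 31 March 2021).
The standard-time date in Ishis Republic, March 31, 2021, lies within the daylight-saving period (1 February – 19 September), so Ishis Republic is on daylight time, UTC+11:00.
14:15 UTC + 11h = 01:15 Ishis Republic (rolling into the next day, 31 March 2021).

01:15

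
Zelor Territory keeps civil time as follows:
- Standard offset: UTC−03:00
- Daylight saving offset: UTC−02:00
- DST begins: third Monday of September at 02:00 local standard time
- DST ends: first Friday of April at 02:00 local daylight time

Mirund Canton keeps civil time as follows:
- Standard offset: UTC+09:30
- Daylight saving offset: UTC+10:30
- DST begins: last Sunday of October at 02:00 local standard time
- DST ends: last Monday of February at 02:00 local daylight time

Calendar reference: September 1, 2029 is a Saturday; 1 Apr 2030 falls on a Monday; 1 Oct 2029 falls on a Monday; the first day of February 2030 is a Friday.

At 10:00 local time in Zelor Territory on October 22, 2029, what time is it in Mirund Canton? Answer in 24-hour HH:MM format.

1 September 2029 is a Saturday, so the first Monday is September 3 and the third is September 17.
1 April 2030 is a Monday, so the first Friday is April 5.
Daylight saving runs 17 September 2029 – 5 April 2030; October 22, 2029 is inside that window, so Zelor Territory is at UTC−02:00.
10:00 Zelor Territory + 2h = 12:00 UTC.
1 October 2029 is a Monday, so Sundays fall on 7, 14, 21, 28; the last is October 28.
1 February 2030 is a Friday, so Mondays fall on 4, 11, 18, 25; the last is February 25.
At the standard offset (UTC+09:30), 12:00 UTC + 9h30m = 21:30 Mirund Canton standard time.
The standard-time date in Mirund Canton, October 22, 2029, is outside the daylight-saving period (28 October 2029 – 25 February 2030), so Mirund Canton is on standard time, UTC+09:30.
12:00 UTC + 9h30m = 21:30 Mirund Canton.

21:30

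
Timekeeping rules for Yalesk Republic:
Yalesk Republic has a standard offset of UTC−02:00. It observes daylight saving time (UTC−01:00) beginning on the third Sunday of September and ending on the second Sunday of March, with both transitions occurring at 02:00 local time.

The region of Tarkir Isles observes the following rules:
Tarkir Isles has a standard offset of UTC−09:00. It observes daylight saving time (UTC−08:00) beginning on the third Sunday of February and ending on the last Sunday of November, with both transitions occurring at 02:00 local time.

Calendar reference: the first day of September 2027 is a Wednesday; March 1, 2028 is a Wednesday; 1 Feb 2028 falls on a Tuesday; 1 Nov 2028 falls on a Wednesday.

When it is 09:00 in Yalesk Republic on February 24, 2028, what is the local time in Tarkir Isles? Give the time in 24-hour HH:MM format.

1 September 2027 is a Wednesday, so the first Sunday is September 5 and the third is September 19.
1 March 2028 is a Wednesday, so the first Sunday is March 5 and the second is March 12.
February 24, 2028 lies within the daylight-saving period (19 September 2027 – 12 March 2028), so Yalesk Republic is on daylight time, UTC−01:00.
09:00 Yalesk Republic + 1h = 10:00 UTC.
1 February 2028 is a Tuesday, so the first Sunday is February 6 and the third is February 20.
1 November 2028 is a Wednesday, so Sundays fall on 5, 12, 19, 26; the last is November 26.
At the standard offset (UTC−09:00), 10:00 UTC − 9h = 01:00 Tarkir Isles standard time.
The standard-time date in Tarkir Isles, February 24, 2028, falls between 20 February and 26 November, so daylight saving is in effect and Tarkir Isles is at UTC−08:00.
10:00 UTC − 8h = 02:00 Tarkir Isles.

02:00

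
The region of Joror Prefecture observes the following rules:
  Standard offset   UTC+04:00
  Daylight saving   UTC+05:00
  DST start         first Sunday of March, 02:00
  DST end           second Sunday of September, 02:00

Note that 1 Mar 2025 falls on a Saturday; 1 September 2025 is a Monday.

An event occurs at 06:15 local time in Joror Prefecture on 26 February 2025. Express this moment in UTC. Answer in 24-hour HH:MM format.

1 March 2025 is a Saturday, so the first Sunday is March 2.
1 September 2025 is a Monday, so the first Sunday is September 7 and the second is September 14.
26 February 2025 does not fall between 2 March and 14 September, so daylight saving is not in effect and Joror Prefecture is at UTC+04:00.
06:15 local − 4h = 02:15 UTC.

02:15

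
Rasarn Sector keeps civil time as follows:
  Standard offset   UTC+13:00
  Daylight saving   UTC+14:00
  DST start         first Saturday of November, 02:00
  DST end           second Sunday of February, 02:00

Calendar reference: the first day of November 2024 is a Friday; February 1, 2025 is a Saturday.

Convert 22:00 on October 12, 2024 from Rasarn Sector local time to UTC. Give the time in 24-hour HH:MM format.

1 November 2024 is a Friday, so the first Saturday is November 2.
1 February 2025 is a Saturday, so the first Sunday is February 2 and the second is February 9.
October 12, 2024 is outside the daylight-saving period (2 November 2024 – 9 February 2025), so Rasarn Sector is on standard time, UTC+13:00.
22:00 local − 13h = 09:00 UTC.

09:00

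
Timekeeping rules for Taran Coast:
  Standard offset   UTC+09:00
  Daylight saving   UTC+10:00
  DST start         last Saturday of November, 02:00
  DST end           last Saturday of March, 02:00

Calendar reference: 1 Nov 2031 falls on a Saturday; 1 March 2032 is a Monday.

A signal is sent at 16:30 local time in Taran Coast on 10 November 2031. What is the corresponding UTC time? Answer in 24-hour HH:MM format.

1 November 2031 is a Saturday, so Saturdays fall on 1, 8, 15, 22, 29; the last is November 29.
1 March 2032 is a Monday, so Saturdays fall on 6, 13, 20, 27; the last is March 27.
Daylight saving runs 29 November 2031 – 27 March 2032; 10 November 2031 is outside that window, so Taran Coast is on standard time at UTC+09:00.
16:30 local − 9h = 07:30 UTC.

07:30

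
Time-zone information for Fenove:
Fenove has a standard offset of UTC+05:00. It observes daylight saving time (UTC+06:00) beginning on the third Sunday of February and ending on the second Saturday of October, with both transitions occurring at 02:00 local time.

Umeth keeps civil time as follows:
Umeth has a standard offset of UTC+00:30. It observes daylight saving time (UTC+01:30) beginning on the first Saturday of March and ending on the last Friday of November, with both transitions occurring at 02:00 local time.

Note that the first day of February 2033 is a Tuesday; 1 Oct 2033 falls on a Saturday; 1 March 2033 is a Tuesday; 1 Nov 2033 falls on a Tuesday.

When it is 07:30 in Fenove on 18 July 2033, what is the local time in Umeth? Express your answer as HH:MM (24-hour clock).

03:00

1 February 2033 is a Tuesday, so the first Sunday is February 6 and the third is February 20.
1 October 2033 is a Saturday, so the first Saturday is October 1 and the second is October 8.
18 July 2033 lies within the daylight-saving period (20 February – 8 October), so Fenove is on daylight time, UTC+06:00.
07:30 Fenove − 6h = 01:30 UTC.
1 March 2033 is a Tuesday, so the first Saturday is March 5.
1 November 2033 is a Tuesday, so Fridays fall on 4, 11, 18, 25; the last is November 25.
At the standard offset (UTC+00:30), 01:30 UTC + 0h30m = 02:00 Umeth standard time.
The standard-time date in Umeth, 18 July 2033, falls between 5 March and 25 November, so daylight saving is in effect and Umeth is at UTC+01:30.
01:30 UTC + 1h30m = 03:00 Umeth.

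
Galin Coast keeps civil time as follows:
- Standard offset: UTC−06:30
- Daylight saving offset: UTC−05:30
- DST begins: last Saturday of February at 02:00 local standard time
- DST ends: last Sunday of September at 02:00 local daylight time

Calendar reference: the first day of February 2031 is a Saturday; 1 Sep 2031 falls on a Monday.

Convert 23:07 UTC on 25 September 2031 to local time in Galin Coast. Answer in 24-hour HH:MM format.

1 February 2031 is a Saturday, so Saturdays fall on 1, 8, 15, 22; the last is February 22.
1 September 2031 is a Monday, so Sundays fall on 7, 14, 21, 28; the last is September 28.
At the standard offset (UTC−06:30), 23:07 UTC − 6h30m = 16:37 Galin Coast standard time.
The standard-time date in Galin Coast, 25 September 2031, lies within the daylight-saving period (22 February – 28 September), so Galin Coast is on daylight time, UTC−05:30.
23:07 UTC − 5h30m = 17:37 local.

17:37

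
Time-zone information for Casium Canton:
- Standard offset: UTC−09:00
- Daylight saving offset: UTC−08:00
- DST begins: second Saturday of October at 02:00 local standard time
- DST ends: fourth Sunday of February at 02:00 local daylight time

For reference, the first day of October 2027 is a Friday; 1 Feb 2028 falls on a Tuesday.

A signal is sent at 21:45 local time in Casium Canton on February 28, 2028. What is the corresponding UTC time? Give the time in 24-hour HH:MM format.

1 October 2027 is a Friday, so the first Saturday is October 2 and the second is October 9.
1 February 2028 is a Tuesday, so the first Sunday is February 6 and the fourth is February 27.
February 28, 2028 does not fall between 9 October 2027 and 27 February 2028, so daylight saving is not in effect and Casium Canton is at UTC−09:00.
21:45 local + 9h = 06:45 UTC (rolling into the next day, 29 February 2028).

06:45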